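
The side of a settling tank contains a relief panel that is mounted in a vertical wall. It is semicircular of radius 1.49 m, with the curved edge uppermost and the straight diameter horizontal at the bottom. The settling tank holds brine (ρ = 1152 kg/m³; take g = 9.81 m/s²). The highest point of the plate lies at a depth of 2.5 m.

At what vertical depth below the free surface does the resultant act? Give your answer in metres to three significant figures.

γ = ρg = 1152 × 9.81 / 1000 = 11.30112 kN/m³.
The centroid lies 4r/(3π) = 0.632376 m above the diameter, so r − 4r/(3π) = 1.49 − 0.632376 = 0.857624 m below the topmost point, so the centroid depth is h_c = 2.5 + 0.857624 = 3.35762 m.
A = πr²/2 = π × 1.49²/2 = 3.48732 m².
Resultant F = γ·h_c·A = 11.30112 × 3.35762 × 3.48732 = 132.326 kN.
I_c = (π/8 − 8/(9π))·r⁴ = 0.109757 × 1.49⁴ = 0.540975 m⁴.
Centre of pressure: y_p = y_c + I_c/(y_c·A) = 3.35762 + 0.540975/(3.35762 × 3.48732) = 3.35762 + 0.0462013 = 3.40382 m along the plane.

h_p = 3.40 m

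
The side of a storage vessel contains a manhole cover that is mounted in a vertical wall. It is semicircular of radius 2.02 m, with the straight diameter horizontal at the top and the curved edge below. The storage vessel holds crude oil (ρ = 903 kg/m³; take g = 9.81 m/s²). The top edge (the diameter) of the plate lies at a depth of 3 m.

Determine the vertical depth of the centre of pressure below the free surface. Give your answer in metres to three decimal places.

γ = ρg = 903 × 9.81 / 1000 = 8.85843 kN/m³.
The centroid of a semicircle lies 4r/(3π) = 0.857315 m from the diameter, here below the top edge, so the centroid depth is h_c = 3 + 0.857315 = 3.85731 m.
A = πr²/2 = π × 2.02²/2 = 6.40948 m².
Resultant F = γ·h_c·A = 8.85843 × 3.85731 × 6.40948 = 219.01 kN.
I_c = (π/8 − 8/(9π))·r⁴ = 0.109757 × 2.02⁴ = 1.82742 m⁴.
Centre of pressure: y_p = y_c + I_c/(y_c·A) = 3.85731 + 1.82742/(3.85731 × 6.40948) = 3.85731 + 0.0739147 = 3.93122 m along the plane.

h_p = 3.931 m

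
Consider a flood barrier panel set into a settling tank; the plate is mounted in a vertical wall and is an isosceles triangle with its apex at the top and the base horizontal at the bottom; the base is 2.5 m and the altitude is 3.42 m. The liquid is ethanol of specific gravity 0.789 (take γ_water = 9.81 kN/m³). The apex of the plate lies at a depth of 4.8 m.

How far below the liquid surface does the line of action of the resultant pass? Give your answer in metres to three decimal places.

h_p = 7.172 m

γ = 0.789 × 9.81 = 7.74009 kN/m³.
With the apex up, the centroid sits 2h/3 = 2 × 3.42/3 = 2.28 m below the apex, so the centroid depth is h_c = 4.8 + 2.28 = 7.08 m.
A = ½ × 2.5 × 3.42 = 4.275 m².
Resultant F = γ·h_c·A = 7.74009 × 7.08 × 4.275 = 234.269 kN.
I_c = b·h³/36 = 2.5 × 3.42³/36 = 2.77789 m⁴.
Centre of pressure: y_p = y_c + I_c/(y_c·A) = 7.08 + 2.77789/(7.08 × 4.275) = 7.08 + 0.0917795 = 7.17178 m along the plane.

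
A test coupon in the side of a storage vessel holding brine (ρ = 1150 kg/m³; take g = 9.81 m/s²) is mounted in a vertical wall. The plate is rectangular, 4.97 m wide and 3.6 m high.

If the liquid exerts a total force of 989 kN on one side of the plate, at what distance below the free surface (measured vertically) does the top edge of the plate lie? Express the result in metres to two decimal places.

d_top ≈ 3.10 m

γ = ρg = 1150 × 9.81 / 1000 = 11.2815 kN/m³.
A = 4.97 × 3.6 = 17.892 m².
From F = γ·h_c·A, the centroid depth is h_c = 989/(11.2815 × 17.892) = 4.89971 m.
The centroid lies 3.6/2 = 1.8 m below the top edge, so the top edge sits at h_top = 4.89971 − 1.8 = 3.09971 m below the surface.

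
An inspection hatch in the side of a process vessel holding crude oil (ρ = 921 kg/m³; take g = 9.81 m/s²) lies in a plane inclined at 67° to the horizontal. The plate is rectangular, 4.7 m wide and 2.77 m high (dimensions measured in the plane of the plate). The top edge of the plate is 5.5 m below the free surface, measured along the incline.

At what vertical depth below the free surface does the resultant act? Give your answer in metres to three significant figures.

γ = ρg = 921 × 9.81 / 1000 = 9.03501 kN/m³.
Let θ = 67° be the plate's angle to the horizontal; measure y along the incline from where the plane meets the free surface. Vertical depth h = y·sinθ with sinθ = 0.920505.
The centroid lies 2.77/2 = 1.385 m below the top edge, so y_c = 5.5 + 1.385 = 6.885 m and h_c = 6.885 × 0.920505 = 6.33768 m.
A = 4.7 × 2.77 = 13.019 m².
Resultant F = γ·h_c·A = 9.03501 × 6.33768 × 13.019 = 745.481 kN.
I_c = b·h³/12 = 4.7 × 2.77³/12 = 8.32446 m⁴.
Centre of pressure: y_p = y_c + I_c/(y_c·A) = 6.885 + 8.32446/(6.885 × 13.019) = 6.885 + 0.0928698 = 6.97787 m along the plane.
Vertically, h_p = y_p·sinθ = 6.97787 × 0.920505 = 6.42316 m.

h_p = 6.42 m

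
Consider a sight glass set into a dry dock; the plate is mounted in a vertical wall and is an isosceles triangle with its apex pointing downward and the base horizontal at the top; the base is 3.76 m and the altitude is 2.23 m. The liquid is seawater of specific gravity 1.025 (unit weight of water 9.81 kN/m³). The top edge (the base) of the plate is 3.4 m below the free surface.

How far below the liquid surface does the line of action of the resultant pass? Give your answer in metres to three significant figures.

h_p = 4.21 m

γ = 1.025 × 9.81 = 10.05525 kN/m³.
With the apex down, the centroid sits h/3 = 2.23/3 = 0.743333 m below the base (the top edge), so the centroid depth is h_c = 3.4 + 0.743333 = 4.14333 m.
A = ½ × 3.76 × 2.23 = 4.1924 m².
Resultant F = γ·h_c·A = 10.05525 × 4.14333 × 4.1924 = 174.665 kN.
I_c = b·h³/36 = 3.76 × 2.23³/36 = 1.15824 m⁴.
Centre of pressure: y_p = y_c + I_c/(y_c·A) = 4.14333 + 1.15824/(4.14333 × 4.1924) = 4.14333 + 0.0666786 = 4.21001 m along the plane.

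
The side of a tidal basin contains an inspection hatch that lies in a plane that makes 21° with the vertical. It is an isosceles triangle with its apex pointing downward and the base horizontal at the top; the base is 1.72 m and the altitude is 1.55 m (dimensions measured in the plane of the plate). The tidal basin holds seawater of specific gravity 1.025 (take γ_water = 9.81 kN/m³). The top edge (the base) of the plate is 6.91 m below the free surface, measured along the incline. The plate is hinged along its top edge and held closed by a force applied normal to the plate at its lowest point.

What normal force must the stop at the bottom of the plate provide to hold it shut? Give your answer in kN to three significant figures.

P ≈ 32.1 kN

γ = 1.025 × 9.81 = 10.05525 kN/m³.
The plate makes 21° with the vertical, i.e. θ = 90° − 21° = 69° to the horizontal. Measuring y along the incline from the free-surface line, vertical depth h = y·sinθ with sinθ = 0.933580.
With the apex down, the centroid sits h/3 = 1.55/3 = 0.516667 m below the base (the top edge), so y_c = 6.91 + 0.516667 = 7.42667 m and h_c = 7.42667 × 0.933580 = 6.93339 m.
A = ½ × 1.72 × 1.55 = 1.333 m².
Resultant F = γ·h_c·A = 10.05525 × 6.93339 × 1.333 = 92.9327 kN.
I_c = b·h³/36 = 1.72 × 1.55³/36 = 0.177918 m⁴.
Centre of pressure: y_p = y_c + I_c/(y_c·A) = 7.42667 + 0.177918/(7.42667 × 1.333) = 7.42667 + 0.017972 = 7.44464 m along the plane.
The resultant acts 0.516667 + 0.017972 = 0.534639 m (along the plate) below the hinge at the top edge, so the moment about the hinge is M = F × 0.534639 = 92.9327 × 0.534639 = 49.6854 kN·m.
A normal force at the bottom, 1.55 m from the hinge, must supply this moment: P = 49.6854/1.55 = 32.0551 kN.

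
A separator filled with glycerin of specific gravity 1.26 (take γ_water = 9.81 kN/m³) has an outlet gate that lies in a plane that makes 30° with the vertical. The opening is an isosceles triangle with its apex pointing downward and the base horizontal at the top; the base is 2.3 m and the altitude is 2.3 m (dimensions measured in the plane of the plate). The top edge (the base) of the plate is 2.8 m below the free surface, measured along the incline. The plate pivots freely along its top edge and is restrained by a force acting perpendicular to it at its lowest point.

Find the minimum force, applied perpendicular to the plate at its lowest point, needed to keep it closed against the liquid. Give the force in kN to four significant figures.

γ = 1.26 × 9.81 = 12.3606 kN/m³.
The plate makes 30° with the vertical, i.e. θ = 90° − 30° = 60° to the horizontal. Measuring y along the incline from the free-surface line, vertical depth h = y·sinθ with sinθ = 0.866025.
With the apex down, the centroid sits h/3 = 2.3/3 = 0.766667 m below the base (the top edge), so y_c = 2.8 + 0.766667 = 3.56667 m and h_c = 3.56667 × 0.866025 = 3.08883 m.
A = ½ × 2.3 × 2.3 = 2.645 m².
Resultant F = γ·h_c·A = 12.3606 × 3.08883 × 2.645 = 100.986 kN.
I_c = b·h³/36 = 2.3 × 2.3³/36 = 0.777336 m⁴.
Centre of pressure: y_p = y_c + I_c/(y_c·A) = 3.56667 + 0.777336/(3.56667 × 2.645) = 3.56667 + 0.0823987 = 3.64907 m along the plane.
The resultant acts 0.766667 + 0.0823987 = 0.849066 m (along the plate) below the hinge at the top edge, so the moment about the hinge is M = F × 0.849066 = 100.986 × 0.849066 = 85.7438 kN·m.
A normal force at the bottom, 2.3 m from the hinge, must supply this moment: P = 85.7438/2.3 = 37.2799 kN.

P ≈ 37.28 kN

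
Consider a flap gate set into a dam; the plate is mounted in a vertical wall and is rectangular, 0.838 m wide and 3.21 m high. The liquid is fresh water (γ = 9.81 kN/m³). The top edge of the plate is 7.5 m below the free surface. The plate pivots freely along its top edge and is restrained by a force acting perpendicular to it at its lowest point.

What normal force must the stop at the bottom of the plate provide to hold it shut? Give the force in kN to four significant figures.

P ≈ 127.2 kN

γ = 9.81 kN/m³.
The centroid lies 3.21/2 = 1.605 m below the top edge, so the centroid depth is h_c = 7.5 + 1.605 = 9.105 m.
A = 0.838 × 3.21 = 2.68998 m².
Resultant F = γ·h_c·A = 9.81 × 9.105 × 2.68998 = 240.269 kN.
I_c = b·h³/12 = 0.838 × 3.21³/12 = 2.30982 m⁴.
Centre of pressure: y_p = y_c + I_c/(y_c·A) = 9.105 + 2.30982/(9.105 × 2.68998) = 9.105 + 0.0943081 = 9.19931 m along the plane.
The resultant acts 1.605 + 0.0943081 = 1.69931 m (along the plate) below the hinge at the top edge, so the moment about the hinge is M = F × 1.69931 = 240.269 × 1.69931 = 408.292 kN·m.
A normal force at the bottom, 3.21 m from the hinge, must supply this moment: P = 408.292/3.21 = 127.194 kN.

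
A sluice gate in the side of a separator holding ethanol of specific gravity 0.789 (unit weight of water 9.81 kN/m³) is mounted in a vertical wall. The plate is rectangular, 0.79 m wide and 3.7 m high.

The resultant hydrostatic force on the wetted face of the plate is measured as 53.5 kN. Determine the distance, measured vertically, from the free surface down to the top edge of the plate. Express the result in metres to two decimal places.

γ = 0.789 × 9.81 = 7.74009 kN/m³.
A = 0.79 × 3.7 = 2.923 m².
From F = γ·h_c·A, the centroid depth is h_c = 53.5/(7.74009 × 2.923) = 2.36472 m.
The centroid lies 3.7/2 = 1.85 m below the top edge, so the top edge sits at h_top = 2.36472 − 1.85 = 0.51472 m below the surface.

d_top ≈ 0.51 m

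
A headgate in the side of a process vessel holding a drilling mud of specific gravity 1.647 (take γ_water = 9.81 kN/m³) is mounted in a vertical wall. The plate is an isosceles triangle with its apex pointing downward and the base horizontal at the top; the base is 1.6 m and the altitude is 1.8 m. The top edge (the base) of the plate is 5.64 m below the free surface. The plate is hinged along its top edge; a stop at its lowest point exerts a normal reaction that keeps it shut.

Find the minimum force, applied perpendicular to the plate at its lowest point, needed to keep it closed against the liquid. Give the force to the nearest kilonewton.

P ≈ 51 kN

γ = 1.647 × 9.81 = 16.15707 kN/m³.
With the apex down, the centroid sits h/3 = 1.8/3 = 0.6 m below the base (the top edge), so the centroid depth is h_c = 5.64 + 0.6 = 6.24 m.
A = ½ × 1.6 × 1.8 = 1.44 m².
Resultant F = γ·h_c·A = 16.15707 × 6.24 × 1.44 = 145.181 kN.
I_c = b·h³/36 = 1.6 × 1.8³/36 = 0.2592 m⁴.
Centre of pressure: y_p = y_c + I_c/(y_c·A) = 6.24 + 0.2592/(6.24 × 1.44) = 6.24 + 0.0288462 = 6.26885 m along the plane.
The resultant acts 0.6 + 0.0288462 = 0.628846 m (along the plate) below the hinge at the top edge, so the moment about the hinge is M = F × 0.628846 = 145.181 × 0.628846 = 91.2965 kN·m.
A normal force at the bottom, 1.8 m from the hinge, must supply this moment: P = 91.2965/1.8 = 50.7203 kN.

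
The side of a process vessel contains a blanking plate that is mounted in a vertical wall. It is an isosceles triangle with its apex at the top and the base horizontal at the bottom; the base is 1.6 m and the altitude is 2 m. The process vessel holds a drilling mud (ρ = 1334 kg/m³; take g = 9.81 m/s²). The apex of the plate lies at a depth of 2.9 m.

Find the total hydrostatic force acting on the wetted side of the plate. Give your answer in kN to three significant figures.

F ≈ 88.6 kN

γ = ρg = 1334 × 9.81 / 1000 = 13.08654 kN/m³.
With the apex up, the centroid sits 2h/3 = 2 × 2/3 = 1.33333 m below the apex, so the centroid depth is h_c = 2.9 + 1.33333 = 4.23333 m.
A = ½ × 1.6 × 2 = 1.6 m².
Resultant F = γ·h_c·A = 13.08654 × 4.23333 × 1.6 = 88.6394 kN.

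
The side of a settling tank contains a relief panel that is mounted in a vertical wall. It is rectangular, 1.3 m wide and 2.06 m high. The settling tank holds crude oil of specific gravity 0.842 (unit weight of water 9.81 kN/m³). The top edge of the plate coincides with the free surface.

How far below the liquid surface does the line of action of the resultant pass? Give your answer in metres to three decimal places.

γ = 0.842 × 9.81 = 8.26002 kN/m³.
The centroid lies 2.06/2 = 1.03 m below the top edge, so the centroid depth is h_c = 1.03 m.
A = 1.3 × 2.06 = 2.678 m².
Resultant F = γ·h_c·A = 8.26002 × 1.03 × 2.678 = 22.7839 kN.
I_c = b·h³/12 = 1.3 × 2.06³/12 = 0.94703 m⁴.
Centre of pressure: y_p = y_c + I_c/(y_c·A) = 1.03 + 0.94703/(1.03 × 2.678) = 1.03 + 0.343333 = 1.37333 m along the plane.

h_p = 1.373 m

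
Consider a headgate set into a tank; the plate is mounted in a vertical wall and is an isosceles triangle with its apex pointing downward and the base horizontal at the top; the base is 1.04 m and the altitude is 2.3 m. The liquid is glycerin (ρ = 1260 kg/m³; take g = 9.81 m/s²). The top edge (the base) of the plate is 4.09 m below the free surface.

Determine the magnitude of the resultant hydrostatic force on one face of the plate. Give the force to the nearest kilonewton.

γ = ρg = 1260 × 9.81 / 1000 = 12.3606 kN/m³.
With the apex down, the centroid sits h/3 = 2.3/3 = 0.766667 m below the base (the top edge), so the centroid depth is h_c = 4.09 + 0.766667 = 4.85667 m.
A = ½ × 1.04 × 2.3 = 1.196 m².
Resultant F = γ·h_c·A = 12.3606 × 4.85667 × 1.196 = 71.7975 kN.

F ≈ 72 kN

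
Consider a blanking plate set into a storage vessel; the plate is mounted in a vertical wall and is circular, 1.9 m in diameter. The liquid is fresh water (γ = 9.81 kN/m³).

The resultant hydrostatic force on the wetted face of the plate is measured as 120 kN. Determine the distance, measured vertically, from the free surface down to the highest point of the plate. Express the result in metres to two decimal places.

γ = 9.81 kN/m³.
A = π(0.95)² = 2.83529 m².
From F = γ·h_c·A, the centroid depth is h_c = 120/(9.81 × 2.83529) = 4.31434 m.
The centroid is at the centre, 0.95 m below the top of the plate, so the highest point sits at h_top = 4.31434 − 0.95 = 3.36434 m below the surface.

d_top ≈ 3.36 m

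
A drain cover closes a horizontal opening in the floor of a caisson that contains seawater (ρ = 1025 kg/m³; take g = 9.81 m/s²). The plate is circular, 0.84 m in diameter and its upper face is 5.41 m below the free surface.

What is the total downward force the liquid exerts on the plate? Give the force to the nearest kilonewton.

F ≈ 30 kN

γ = ρg = 1025 × 9.81 / 1000 = 10.05525 kN/m³.
The plate is horizontal, so pressure is uniform at p = γ·h = 10.05525 × 5.41 = 54.3989 kN/m².
A = π(0.42)² = 0.554177 m².
F = p·A = 54.3989 × 0.554177 = 30.1466 kN.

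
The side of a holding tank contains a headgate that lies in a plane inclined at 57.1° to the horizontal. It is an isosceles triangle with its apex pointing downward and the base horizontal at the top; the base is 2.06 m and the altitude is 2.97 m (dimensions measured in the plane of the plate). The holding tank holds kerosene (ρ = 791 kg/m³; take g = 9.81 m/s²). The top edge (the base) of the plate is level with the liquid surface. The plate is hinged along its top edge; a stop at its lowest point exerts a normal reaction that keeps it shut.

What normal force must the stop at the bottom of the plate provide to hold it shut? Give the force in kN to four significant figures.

γ = ρg = 791 × 9.81 / 1000 = 7.75971 kN/m³.
Let θ = 57.1° be the plate's angle to the horizontal; measure y along the incline from where the plane meets the free surface. Vertical depth h = y·sinθ with sinθ = 0.839620.
With the apex down, the centroid sits h/3 = 2.97/3 = 0.99 m below the base (the top edge), so y_c = 0.99 m and h_c = 0.99 × 0.839620 = 0.831224 m.
A = ½ × 2.06 × 2.97 = 3.0591 m².
Resultant F = γ·h_c·A = 7.75971 × 0.831224 × 3.0591 = 19.7314 kN.
I_c = b·h³/36 = 2.06 × 2.97³/36 = 1.49911 m⁴.
Centre of pressure: y_p = y_c + I_c/(y_c·A) = 0.99 + 1.49911/(0.99 × 3.0591) = 0.99 + 0.494999 = 1.485 m along the plane.
The resultant acts 0.99 + 0.494999 = 1.485 m (along the plate) below the hinge at the top edge, so the moment about the hinge is M = F × 1.485 = 19.7314 × 1.485 = 29.3011 kN·m.
A normal force at the bottom, 2.97 m from the hinge, must supply this moment: P = 29.3011/2.97 = 9.86569 kN.

P ≈ 9.866 kN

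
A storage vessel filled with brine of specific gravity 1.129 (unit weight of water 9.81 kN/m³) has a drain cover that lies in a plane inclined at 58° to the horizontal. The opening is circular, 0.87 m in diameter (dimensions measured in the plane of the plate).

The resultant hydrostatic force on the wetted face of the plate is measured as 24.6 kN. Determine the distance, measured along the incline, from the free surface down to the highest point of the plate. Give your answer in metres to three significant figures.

γ = 1.129 × 9.81 = 11.07549 kN/m³.
A = π(0.435)² = 0.594468 m².
From F = γ·h_c·A, the centroid depth is h_c = 24.6/(11.07549 × 0.594468) = 3.73632 m.
Let θ = 58° be the plate's angle to the horizontal; measure y along the incline from where the plane meets the free surface. Vertical depth h = y·sinθ with sinθ = 0.848048.
Along the incline, y_c = h_c/sinθ = 3.73632/0.848048 = 4.40579 m.
The centroid is at the centre, 0.435 m below the top of the plate, so the highest point sits at y_top = 4.40579 − 0.435 = 3.97079 m along the incline.

y_top ≈ 3.97 m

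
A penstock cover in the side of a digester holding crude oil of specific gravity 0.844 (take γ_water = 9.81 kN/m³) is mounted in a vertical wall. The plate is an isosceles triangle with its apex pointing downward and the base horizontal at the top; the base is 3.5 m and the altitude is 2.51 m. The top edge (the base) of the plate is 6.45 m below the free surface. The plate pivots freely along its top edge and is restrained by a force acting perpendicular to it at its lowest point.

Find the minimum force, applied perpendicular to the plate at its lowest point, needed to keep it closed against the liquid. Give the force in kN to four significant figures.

P ≈ 93.41 kN

γ = 0.844 × 9.81 = 8.27964 kN/m³.
With the apex down, the centroid sits h/3 = 2.51/3 = 0.836667 m below the base (the top edge), so the centroid depth is h_c = 6.45 + 0.836667 = 7.28667 m.
A = ½ × 3.5 × 2.51 = 4.3925 m².
Resultant F = γ·h_c·A = 8.27964 × 7.28667 × 4.3925 = 265.004 kN.
I_c = b·h³/36 = 3.5 × 2.51³/36 = 1.5374 m⁴.
Centre of pressure: y_p = y_c + I_c/(y_c·A) = 7.28667 + 1.5374/(7.28667 × 4.3925) = 7.28667 + 0.0480337 = 7.3347 m along the plane.
The resultant acts 0.836667 + 0.0480337 = 0.884701 m (along the plate) below the hinge at the top edge, so the moment about the hinge is M = F × 0.884701 = 265.004 × 0.884701 = 234.449 kN·m.
A normal force at the bottom, 2.51 m from the hinge, must supply this moment: P = 234.449/2.51 = 93.406 kN.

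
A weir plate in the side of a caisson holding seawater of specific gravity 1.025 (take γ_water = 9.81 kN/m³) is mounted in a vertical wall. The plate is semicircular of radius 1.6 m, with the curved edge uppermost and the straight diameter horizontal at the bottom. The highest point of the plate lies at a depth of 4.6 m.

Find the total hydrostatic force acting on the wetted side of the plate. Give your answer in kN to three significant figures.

F ≈ 223 kN

γ = 1.025 × 9.81 = 10.05525 kN/m³.
The centroid lies 4r/(3π) = 0.679061 m above the diameter, so r − 4r/(3π) = 1.6 − 0.679061 = 0.920939 m below the topmost point, so the centroid depth is h_c = 4.6 + 0.920939 = 5.52094 m.
A = πr²/2 = π × 1.6²/2 = 4.02124 m².
Resultant F = γ·h_c·A = 10.05525 × 5.52094 × 4.02124 = 223.237 kN.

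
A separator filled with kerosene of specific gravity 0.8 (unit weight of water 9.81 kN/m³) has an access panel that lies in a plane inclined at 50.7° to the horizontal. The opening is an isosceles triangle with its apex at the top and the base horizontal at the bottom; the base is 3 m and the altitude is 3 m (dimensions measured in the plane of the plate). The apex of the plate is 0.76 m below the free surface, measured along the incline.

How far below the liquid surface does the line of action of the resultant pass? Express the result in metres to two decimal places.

γ = 0.8 × 9.81 = 7.848 kN/m³.
Let θ = 50.7° be the plate's angle to the horizontal; measure y along the incline from where the plane meets the free surface. Vertical depth h = y·sinθ with sinθ = 0.773840.
With the apex up, the centroid sits 2h/3 = 2 × 3/3 = 2 m below the apex, so y_c = 0.76 + 2 = 2.76 m and h_c = 2.76 × 0.773840 = 2.1358 m.
A = ½ × 3 × 3 = 4.5 m².
Resultant F = γ·h_c·A = 7.848 × 2.1358 × 4.5 = 75.4279 kN.
I_c = b·h³/36 = 3 × 3³/36 = 2.25 m⁴.
Centre of pressure: y_p = y_c + I_c/(y_c·A) = 2.76 + 2.25/(2.76 × 4.5) = 2.76 + 0.181159 = 2.94116 m along the plane.
Vertically, h_p = y_p·sinθ = 2.94116 × 0.773840 = 2.27599 m.

h_p = 2.28 m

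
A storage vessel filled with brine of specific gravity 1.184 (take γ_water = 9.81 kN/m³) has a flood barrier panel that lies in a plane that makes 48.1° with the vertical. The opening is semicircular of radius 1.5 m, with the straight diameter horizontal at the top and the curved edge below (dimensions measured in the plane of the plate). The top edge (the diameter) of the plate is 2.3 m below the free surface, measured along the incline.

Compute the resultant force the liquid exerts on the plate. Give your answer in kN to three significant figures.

γ = 1.184 × 9.81 = 11.61504 kN/m³.
The plate makes 48.1° with the vertical, i.e. θ = 90° − 48.1° = 41.9° to the horizontal. Measuring y along the incline from the free-surface line, vertical depth h = y·sinθ with sinθ = 0.667833.
The centroid of a semicircle lies 4r/(3π) = 0.63662 m from the diameter, here below the top edge, so y_c = 2.3 + 0.63662 = 2.93662 m and h_c = 2.93662 × 0.667833 = 1.96117 m.
A = πr²/2 = π × 1.5²/2 = 3.53429 m².
Resultant F = γ·h_c·A = 11.61504 × 1.96117 × 3.53429 = 80.5078 kN.

F ≈ 80.5 kN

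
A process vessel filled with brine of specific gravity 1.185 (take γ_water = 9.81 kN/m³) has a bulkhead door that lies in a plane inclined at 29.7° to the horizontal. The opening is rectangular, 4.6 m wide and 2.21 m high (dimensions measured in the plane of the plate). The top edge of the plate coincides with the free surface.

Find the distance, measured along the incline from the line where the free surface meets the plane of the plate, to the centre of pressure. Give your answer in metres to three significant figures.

γ = 1.185 × 9.81 = 11.62485 kN/m³.
Let θ = 29.7° be the plate's angle to the horizontal; measure y along the incline from where the plane meets the free surface. Vertical depth h = y·sinθ with sinθ = 0.495459.
The centroid lies 2.21/2 = 1.105 m below the top edge, so y_c = 1.105 m and h_c = 1.105 × 0.495459 = 0.547482 m.
A = 4.6 × 2.21 = 10.166 m².
Resultant F = γ·h_c·A = 11.62485 × 0.547482 × 10.166 = 64.7005 kN.
I_c = b·h³/12 = 4.6 × 2.21³/12 = 4.13765 m⁴.
Centre of pressure: y_p = y_c + I_c/(y_c·A) = 1.105 + 4.13765/(1.105 × 10.166) = 1.105 + 0.368334 = 1.47333 m along the plane.

y_p = 1.47 m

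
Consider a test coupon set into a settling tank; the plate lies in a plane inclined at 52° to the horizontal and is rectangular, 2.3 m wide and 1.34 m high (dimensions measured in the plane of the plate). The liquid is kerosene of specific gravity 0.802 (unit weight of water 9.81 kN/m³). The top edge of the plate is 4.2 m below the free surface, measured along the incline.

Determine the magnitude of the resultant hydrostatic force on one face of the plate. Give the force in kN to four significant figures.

γ = 0.802 × 9.81 = 7.86762 kN/m³.
Let θ = 52° be the plate's angle to the horizontal; measure y along the incline from where the plane meets the free surface. Vertical depth h = y·sinθ with sinθ = 0.788011.
The centroid lies 1.34/2 = 0.67 m below the top edge, so y_c = 4.2 + 0.67 = 4.87 m and h_c = 4.87 × 0.788011 = 3.83761 m.
A = 2.3 × 1.34 = 3.082 m².
Resultant F = γ·h_c·A = 7.86762 × 3.83761 × 3.082 = 93.0544 kN.

F ≈ 93.05 kN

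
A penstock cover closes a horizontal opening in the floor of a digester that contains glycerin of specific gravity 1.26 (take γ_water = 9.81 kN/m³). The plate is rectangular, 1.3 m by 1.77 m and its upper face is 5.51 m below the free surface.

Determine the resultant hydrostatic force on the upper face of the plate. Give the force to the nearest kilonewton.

γ = 1.26 × 9.81 = 12.3606 kN/m³.
The plate is horizontal, so pressure is uniform at p = γ·h = 12.3606 × 5.51 = 68.1069 kN/m².
A = 1.3 × 1.77 = 2.301 m².
F = p·A = 68.1069 × 2.301 = 156.714 kN.

F ≈ 157 kN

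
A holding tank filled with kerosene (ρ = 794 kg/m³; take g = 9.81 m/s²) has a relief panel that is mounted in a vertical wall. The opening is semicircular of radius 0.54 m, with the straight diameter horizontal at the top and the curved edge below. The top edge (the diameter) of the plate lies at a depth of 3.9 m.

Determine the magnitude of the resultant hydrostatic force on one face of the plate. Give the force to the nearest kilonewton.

F ≈ 15 kN

γ = ρg = 794 × 9.81 / 1000 = 7.78914 kN/m³.
The centroid of a semicircle lies 4r/(3π) = 0.229183 m from the diameter, here below the top edge, so the centroid depth is h_c = 3.9 + 0.229183 = 4.12918 m.
A = πr²/2 = π × 0.54²/2 = 0.458044 m².
Resultant F = γ·h_c·A = 7.78914 × 4.12918 × 0.458044 = 14.732 kN.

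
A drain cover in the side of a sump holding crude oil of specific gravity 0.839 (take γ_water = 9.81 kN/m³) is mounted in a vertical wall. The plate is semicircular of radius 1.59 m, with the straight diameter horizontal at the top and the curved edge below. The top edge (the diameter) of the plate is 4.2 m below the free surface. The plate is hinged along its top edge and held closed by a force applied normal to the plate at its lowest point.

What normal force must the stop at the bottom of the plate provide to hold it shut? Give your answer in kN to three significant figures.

γ = 0.839 × 9.81 = 8.23059 kN/m³.
The centroid of a semicircle lies 4r/(3π) = 0.674817 m from the diameter, here below the top edge, so the centroid depth is h_c = 4.2 + 0.674817 = 4.87482 m.
A = πr²/2 = π × 1.59²/2 = 3.97113 m².
Resultant F = γ·h_c·A = 8.23059 × 4.87482 × 3.97113 = 159.332 kN.
I_c = (π/8 − 8/(9π))·r⁴ = 0.109757 × 1.59⁴ = 0.701489 m⁴.
Centre of pressure: y_p = y_c + I_c/(y_c·A) = 4.87482 + 0.701489/(4.87482 × 3.97113) = 4.87482 + 0.0362367 = 4.91106 m along the plane.
The resultant acts 0.674817 + 0.0362367 = 0.711054 m (along the plate) below the hinge at the top edge, so the moment about the hinge is M = F × 0.711054 = 159.332 × 0.711054 = 113.294 kN·m.
A normal force at the bottom, 1.59 m from the hinge, must supply this moment: P = 113.294/1.59 = 71.2541 kN.

P ≈ 71.3 kN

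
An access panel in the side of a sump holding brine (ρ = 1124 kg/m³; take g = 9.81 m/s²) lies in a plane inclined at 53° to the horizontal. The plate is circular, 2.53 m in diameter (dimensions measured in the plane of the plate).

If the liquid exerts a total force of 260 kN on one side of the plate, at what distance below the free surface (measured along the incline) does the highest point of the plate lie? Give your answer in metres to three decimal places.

y_top ≈ 4.608 m

γ = ρg = 1124 × 9.81 / 1000 = 11.02644 kN/m³.
A = π(1.265)² = 5.02726 m².
From F = γ·h_c·A, the centroid depth is h_c = 260/(11.02644 × 5.02726) = 4.69037 m.
Let θ = 53° be the plate's angle to the horizontal; measure y along the incline from where the plane meets the free surface. Vertical depth h = y·sinθ with sinθ = 0.798636.
Along the incline, y_c = h_c/sinθ = 4.69037/0.798636 = 5.87298 m.
The centroid is at the centre, 1.265 m below the top of the plate, so the highest point sits at y_top = 5.87298 − 1.265 = 4.60798 m along the incline.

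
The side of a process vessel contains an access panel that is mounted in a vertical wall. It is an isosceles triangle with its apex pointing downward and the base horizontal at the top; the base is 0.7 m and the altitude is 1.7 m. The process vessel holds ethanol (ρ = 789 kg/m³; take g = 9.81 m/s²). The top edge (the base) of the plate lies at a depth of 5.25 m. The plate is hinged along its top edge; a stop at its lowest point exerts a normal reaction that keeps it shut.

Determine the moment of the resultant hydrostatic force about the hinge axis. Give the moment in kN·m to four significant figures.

γ = ρg = 789 × 9.81 / 1000 = 7.74009 kN/m³.
With the apex down, the centroid sits h/3 = 1.7/3 = 0.566667 m below the base (the top edge), so the centroid depth is h_c = 5.25 + 0.566667 = 5.81667 m.
A = ½ × 0.7 × 1.7 = 0.595 m².
Resultant F = γ·h_c·A = 7.74009 × 5.81667 × 0.595 = 26.7878 kN.
I_c = b·h³/36 = 0.7 × 1.7³/36 = 0.0955306 m⁴.
Centre of pressure: y_p = y_c + I_c/(y_c·A) = 5.81667 + 0.0955306/(5.81667 × 0.595) = 5.81667 + 0.0276027 = 5.84427 m along the plane.
The resultant acts 0.566667 + 0.0276027 = 0.59427 m (along the plate) below the hinge at the top edge, so the moment about the hinge is M = F × 0.59427 = 26.7878 × 0.59427 = 15.9192 kN·m.

M ≈ 15.92 kN·m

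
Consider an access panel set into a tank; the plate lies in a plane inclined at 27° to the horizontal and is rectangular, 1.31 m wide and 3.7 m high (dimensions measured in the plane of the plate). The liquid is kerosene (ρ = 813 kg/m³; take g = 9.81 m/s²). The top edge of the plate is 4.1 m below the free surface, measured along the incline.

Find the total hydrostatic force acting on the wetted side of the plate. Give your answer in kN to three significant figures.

F ≈ 104 kN

γ = ρg = 813 × 9.81 / 1000 = 7.97553 kN/m³.
Let θ = 27° be the plate's angle to the horizontal; measure y along the incline from where the plane meets the free surface. Vertical depth h = y·sinθ with sinθ = 0.453990.
The centroid lies 3.7/2 = 1.85 m below the top edge, so y_c = 4.1 + 1.85 = 5.95 m and h_c = 5.95 × 0.453990 = 2.70124 m.
A = 1.31 × 3.7 = 4.847 m².
Resultant F = γ·h_c·A = 7.97553 × 2.70124 × 4.847 = 104.423 kN.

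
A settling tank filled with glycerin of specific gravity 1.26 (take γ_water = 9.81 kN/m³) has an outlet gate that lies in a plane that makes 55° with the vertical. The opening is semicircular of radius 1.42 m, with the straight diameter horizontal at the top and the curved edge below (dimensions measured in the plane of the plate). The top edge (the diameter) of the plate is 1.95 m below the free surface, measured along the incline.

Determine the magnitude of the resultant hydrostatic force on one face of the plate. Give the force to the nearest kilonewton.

γ = 1.26 × 9.81 = 12.3606 kN/m³.
The plate makes 55° with the vertical, i.e. θ = 90° − 55° = 35° to the horizontal. Measuring y along the incline from the free-surface line, vertical depth h = y·sinθ with sinθ = 0.573576.
The centroid of a semicircle lies 4r/(3π) = 0.602667 m from the diameter, here below the top edge, so y_c = 1.95 + 0.602667 = 2.55267 m and h_c = 2.55267 × 0.573576 = 1.46415 m.
A = πr²/2 = π × 1.42²/2 = 3.16735 m².
Resultant F = γ·h_c·A = 12.3606 × 1.46415 × 3.16735 = 57.322 kN.

F ≈ 57 kN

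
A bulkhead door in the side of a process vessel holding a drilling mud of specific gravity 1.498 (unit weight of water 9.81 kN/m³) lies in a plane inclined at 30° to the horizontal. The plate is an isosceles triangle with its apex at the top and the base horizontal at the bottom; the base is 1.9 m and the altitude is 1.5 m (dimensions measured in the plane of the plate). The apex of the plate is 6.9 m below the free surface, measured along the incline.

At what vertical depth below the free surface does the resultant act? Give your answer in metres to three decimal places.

h_p = 3.958 m

γ = 1.498 × 9.81 = 14.69538 kN/m³.
Let θ = 30° be the plate's angle to the horizontal; measure y along the incline from where the plane meets the free surface. Vertical depth h = y·sinθ with sinθ = 0.500000.
With the apex up, the centroid sits 2h/3 = 2 × 1.5/3 = 1 m below the apex, so y_c = 6.9 + 1 = 7.9 m and h_c = 7.9 × 0.500000 = 3.95 m.
A = ½ × 1.9 × 1.5 = 1.425 m².
Resultant F = γ·h_c·A = 14.69538 × 3.95 × 1.425 = 82.7166 kN.
I_c = b·h³/36 = 1.9 × 1.5³/36 = 0.178125 m⁴.
Centre of pressure: y_p = y_c + I_c/(y_c·A) = 7.9 + 0.178125/(7.9 × 1.425) = 7.9 + 0.0158228 = 7.91582 m along the plane.
Vertically, h_p = y_p·sinθ = 7.91582 × 0.500000 = 3.95791 m.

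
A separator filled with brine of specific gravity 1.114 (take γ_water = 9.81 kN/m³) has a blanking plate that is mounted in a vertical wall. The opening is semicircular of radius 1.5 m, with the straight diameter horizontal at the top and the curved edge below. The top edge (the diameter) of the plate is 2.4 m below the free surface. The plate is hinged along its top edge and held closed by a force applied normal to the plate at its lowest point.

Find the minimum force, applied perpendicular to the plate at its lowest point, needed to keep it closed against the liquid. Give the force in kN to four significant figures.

γ = 1.114 × 9.81 = 10.92834 kN/m³.
The centroid of a semicircle lies 4r/(3π) = 0.63662 m from the diameter, here below the top edge, so the centroid depth is h_c = 2.4 + 0.63662 = 3.03662 m.
A = πr²/2 = π × 1.5²/2 = 3.53429 m².
Resultant F = γ·h_c·A = 10.92834 × 3.03662 × 3.53429 = 117.286 kN.
I_c = (π/8 − 8/(9π))·r⁴ = 0.109757 × 1.5⁴ = 0.555645 m⁴.
Centre of pressure: y_p = y_c + I_c/(y_c·A) = 3.03662 + 0.555645/(3.03662 × 3.53429) = 3.03662 + 0.0517732 = 3.08839 m along the plane.
The resultant acts 0.63662 + 0.0517732 = 0.688393 m (along the plate) below the hinge at the top edge, so the moment about the hinge is M = F × 0.688393 = 117.286 × 0.688393 = 80.7389 kN·m.
A normal force at the bottom, 1.5 m from the hinge, must supply this moment: P = 80.7389/1.5 = 53.8259 kN.

P ≈ 53.83 kN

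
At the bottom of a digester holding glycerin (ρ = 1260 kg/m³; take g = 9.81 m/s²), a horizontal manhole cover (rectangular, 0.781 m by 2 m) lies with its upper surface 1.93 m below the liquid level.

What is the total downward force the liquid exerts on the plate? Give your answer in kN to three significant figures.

γ = ρg = 1260 × 9.81 / 1000 = 12.3606 kN/m³.
The plate is horizontal, so pressure is uniform at p = γ·h = 12.3606 × 1.93 = 23.856 kN/m².
A = 0.781 × 2 = 1.562 m².
F = p·A = 23.856 × 1.562 = 37.2631 kN.

F ≈ 37.3 kN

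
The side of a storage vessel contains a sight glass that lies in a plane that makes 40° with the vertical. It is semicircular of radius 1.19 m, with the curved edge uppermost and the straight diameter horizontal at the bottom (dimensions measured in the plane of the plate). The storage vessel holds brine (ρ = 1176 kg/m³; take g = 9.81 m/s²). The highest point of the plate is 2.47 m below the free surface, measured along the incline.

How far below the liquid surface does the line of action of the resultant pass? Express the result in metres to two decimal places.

h_p = 2.44 m

γ = ρg = 1176 × 9.81 / 1000 = 11.53656 kN/m³.
The plate makes 40° with the vertical, i.e. θ = 90° − 40° = 50° to the horizontal. Measuring y along the incline from the free-surface line, vertical depth h = y·sinθ with sinθ = 0.766044.
The centroid lies 4r/(3π) = 0.505052 m above the diameter, so r − 4r/(3π) = 1.19 − 0.505052 = 0.684948 m below the topmost point, so y_c = 2.47 + 0.684948 = 3.15495 m and h_c = 3.15495 × 0.766044 = 2.41683 m.
A = πr²/2 = π × 1.19²/2 = 2.2244 m².
Resultant F = γ·h_c·A = 11.53656 × 2.41683 × 2.2244 = 62.0205 kN.
I_c = (π/8 − 8/(9π))·r⁴ = 0.109757 × 1.19⁴ = 0.2201 m⁴.
Centre of pressure: y_p = y_c + I_c/(y_c·A) = 3.15495 + 0.2201/(3.15495 × 2.2244) = 3.15495 + 0.0313628 = 3.18631 m along the plane.
Vertically, h_p = y_p·sinθ = 3.18631 × 0.766044 = 2.44085 m.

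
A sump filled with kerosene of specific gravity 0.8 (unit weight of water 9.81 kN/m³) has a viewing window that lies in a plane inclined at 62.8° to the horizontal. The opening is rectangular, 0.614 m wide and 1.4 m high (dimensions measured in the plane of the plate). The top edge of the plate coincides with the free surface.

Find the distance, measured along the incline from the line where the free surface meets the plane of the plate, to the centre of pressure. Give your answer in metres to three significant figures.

y_p = 0.933 m

γ = 0.8 × 9.81 = 7.848 kN/m³.
Let θ = 62.8° be the plate's angle to the horizontal; measure y along the incline from where the plane meets the free surface. Vertical depth h = y·sinθ with sinθ = 0.889416.
The centroid lies 1.4/2 = 0.7 m below the top edge, so y_c = 0.7 m and h_c = 0.7 × 0.889416 = 0.622591 m.
A = 0.614 × 1.4 = 0.8596 m².
Resultant F = γ·h_c·A = 7.848 × 0.622591 × 0.8596 = 4.20009 kN.
I_c = b·h³/12 = 0.614 × 1.4³/12 = 0.140401 m⁴.
Centre of pressure: y_p = y_c + I_c/(y_c·A) = 0.7 + 0.140401/(0.7 × 0.8596) = 0.7 + 0.233333 = 0.933333 m along the plane.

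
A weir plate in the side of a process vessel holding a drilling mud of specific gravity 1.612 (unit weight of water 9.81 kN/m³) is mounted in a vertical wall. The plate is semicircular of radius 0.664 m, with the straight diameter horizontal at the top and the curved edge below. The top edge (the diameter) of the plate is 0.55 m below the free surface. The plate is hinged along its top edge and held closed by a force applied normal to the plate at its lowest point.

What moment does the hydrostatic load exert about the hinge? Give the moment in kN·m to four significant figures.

γ = 1.612 × 9.81 = 15.81372 kN/m³.
The centroid of a semicircle lies 4r/(3π) = 0.28181 m from the diameter, here below the top edge, so the centroid depth is h_c = 0.55 + 0.28181 = 0.83181 m.
A = πr²/2 = π × 0.664²/2 = 0.692558 m².
Resultant F = γ·h_c·A = 15.81372 × 0.83181 × 0.692558 = 9.10992 kN.
I_c = (π/8 − 8/(9π))·r⁴ = 0.109757 × 0.664⁴ = 0.0213356 m⁴.
Centre of pressure: y_p = y_c + I_c/(y_c·A) = 0.83181 + 0.0213356/(0.83181 × 0.692558) = 0.83181 + 0.037036 = 0.868846 m along the plane.
The resultant acts 0.28181 + 0.037036 = 0.318846 m (along the plate) below the hinge at the top edge, so the moment about the hinge is M = F × 0.318846 = 9.10992 × 0.318846 = 2.90466 kN·m.

M ≈ 2.905 kN·m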